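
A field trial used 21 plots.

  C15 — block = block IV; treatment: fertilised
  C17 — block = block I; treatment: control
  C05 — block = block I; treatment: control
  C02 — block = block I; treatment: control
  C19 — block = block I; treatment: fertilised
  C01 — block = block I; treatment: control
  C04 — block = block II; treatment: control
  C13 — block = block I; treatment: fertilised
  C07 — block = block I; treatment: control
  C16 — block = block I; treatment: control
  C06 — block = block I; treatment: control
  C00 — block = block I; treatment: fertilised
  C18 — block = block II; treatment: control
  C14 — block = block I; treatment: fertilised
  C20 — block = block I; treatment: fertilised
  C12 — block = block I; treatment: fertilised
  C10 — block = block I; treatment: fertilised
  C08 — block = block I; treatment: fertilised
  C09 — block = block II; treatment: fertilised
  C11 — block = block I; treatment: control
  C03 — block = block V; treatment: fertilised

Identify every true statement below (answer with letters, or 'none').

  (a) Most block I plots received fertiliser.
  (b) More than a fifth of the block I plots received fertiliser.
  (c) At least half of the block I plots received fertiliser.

(b), (c)

|A| = 16, |A ∩ B| = 8, |A ∖ B| = 8.
(a) |A ∩ B| > |A ∖ B|: fails.
(b) |A ∩ B| / |A| > 1/5: holds.
(c) |A ∩ B| ≥ |A ∖ B|: holds.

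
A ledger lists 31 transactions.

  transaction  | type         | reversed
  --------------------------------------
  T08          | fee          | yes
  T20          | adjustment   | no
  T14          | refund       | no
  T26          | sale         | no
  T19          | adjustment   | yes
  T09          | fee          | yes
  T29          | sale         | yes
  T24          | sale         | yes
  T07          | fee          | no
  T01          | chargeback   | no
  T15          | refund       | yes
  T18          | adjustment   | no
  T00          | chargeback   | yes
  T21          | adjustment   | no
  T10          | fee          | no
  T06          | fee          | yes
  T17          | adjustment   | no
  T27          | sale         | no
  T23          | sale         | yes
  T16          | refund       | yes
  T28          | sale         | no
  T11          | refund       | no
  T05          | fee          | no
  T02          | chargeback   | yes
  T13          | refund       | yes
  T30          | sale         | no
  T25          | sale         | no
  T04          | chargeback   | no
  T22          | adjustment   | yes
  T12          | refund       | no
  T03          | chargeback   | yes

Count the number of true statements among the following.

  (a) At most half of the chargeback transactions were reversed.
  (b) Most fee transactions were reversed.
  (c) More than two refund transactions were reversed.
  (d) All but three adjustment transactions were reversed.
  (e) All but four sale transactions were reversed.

(a) chargeback: |A| = 5, |A ∩ B| = 3; needs |A ∩ B| ≤ |A ∖ B| — false.
(b) fee: |A| = 6, |A ∩ B| = 3; needs |A ∩ B| > |A ∖ B| — false.
(c) refund: |A| = 6, |A ∩ B| = 3; needs |A ∩ B| > 2 — true.
(d) adjustment: |A| = 6, |A ∩ B| = 2; needs |A ∖ B| = 3 — false.
(e) sale: |A| = 8, |A ∩ B| = 3; needs |A ∖ B| = 4 — false.

1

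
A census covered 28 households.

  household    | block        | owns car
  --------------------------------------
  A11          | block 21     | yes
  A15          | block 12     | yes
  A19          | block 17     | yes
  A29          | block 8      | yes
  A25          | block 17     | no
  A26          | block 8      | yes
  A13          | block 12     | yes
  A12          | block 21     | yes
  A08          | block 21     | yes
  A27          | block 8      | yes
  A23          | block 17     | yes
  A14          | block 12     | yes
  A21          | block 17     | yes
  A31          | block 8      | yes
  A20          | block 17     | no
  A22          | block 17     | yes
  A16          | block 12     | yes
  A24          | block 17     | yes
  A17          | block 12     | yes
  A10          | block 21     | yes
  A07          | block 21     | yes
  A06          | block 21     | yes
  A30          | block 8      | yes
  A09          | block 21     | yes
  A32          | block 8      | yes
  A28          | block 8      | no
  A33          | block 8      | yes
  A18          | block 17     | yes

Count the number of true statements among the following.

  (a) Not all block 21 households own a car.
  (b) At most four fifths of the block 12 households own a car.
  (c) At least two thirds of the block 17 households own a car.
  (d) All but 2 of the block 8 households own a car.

(a) block 21: |A| = 7, |A ∩ B| = 7; needs A ⊄ B (|A ∖ B| ≥ 1) — false.
(b) block 12: |A| = 5, |A ∩ B| = 5; needs |A ∩ B| / |A| ≤ 4/5 — false.
(c) block 17: |A| = 8, |A ∩ B| = 6; needs |A ∩ B| / |A| ≥ 2/3 — true.
(d) block 8: |A| = 8, |A ∩ B| = 7; needs |A ∖ B| = 2 — false.

1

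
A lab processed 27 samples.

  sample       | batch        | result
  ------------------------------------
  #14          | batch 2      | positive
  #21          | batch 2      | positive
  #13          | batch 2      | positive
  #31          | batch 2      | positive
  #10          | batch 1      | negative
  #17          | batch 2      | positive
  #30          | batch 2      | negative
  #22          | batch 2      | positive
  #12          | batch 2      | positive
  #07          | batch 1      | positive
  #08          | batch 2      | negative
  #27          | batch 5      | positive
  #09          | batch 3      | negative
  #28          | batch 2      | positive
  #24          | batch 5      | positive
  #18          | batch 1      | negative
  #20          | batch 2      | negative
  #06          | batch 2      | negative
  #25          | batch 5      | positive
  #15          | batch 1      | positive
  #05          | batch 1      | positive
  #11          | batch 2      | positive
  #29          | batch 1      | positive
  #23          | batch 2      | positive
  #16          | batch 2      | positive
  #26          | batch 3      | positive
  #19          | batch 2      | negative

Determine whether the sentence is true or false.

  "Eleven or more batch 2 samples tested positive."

True

Truth condition: |A ∩ B| ≥ 11.
|A| = 16, |A ∩ B| = 11, |A ∖ B| = 5.
|A ∩ B| = 11, so the statement is true.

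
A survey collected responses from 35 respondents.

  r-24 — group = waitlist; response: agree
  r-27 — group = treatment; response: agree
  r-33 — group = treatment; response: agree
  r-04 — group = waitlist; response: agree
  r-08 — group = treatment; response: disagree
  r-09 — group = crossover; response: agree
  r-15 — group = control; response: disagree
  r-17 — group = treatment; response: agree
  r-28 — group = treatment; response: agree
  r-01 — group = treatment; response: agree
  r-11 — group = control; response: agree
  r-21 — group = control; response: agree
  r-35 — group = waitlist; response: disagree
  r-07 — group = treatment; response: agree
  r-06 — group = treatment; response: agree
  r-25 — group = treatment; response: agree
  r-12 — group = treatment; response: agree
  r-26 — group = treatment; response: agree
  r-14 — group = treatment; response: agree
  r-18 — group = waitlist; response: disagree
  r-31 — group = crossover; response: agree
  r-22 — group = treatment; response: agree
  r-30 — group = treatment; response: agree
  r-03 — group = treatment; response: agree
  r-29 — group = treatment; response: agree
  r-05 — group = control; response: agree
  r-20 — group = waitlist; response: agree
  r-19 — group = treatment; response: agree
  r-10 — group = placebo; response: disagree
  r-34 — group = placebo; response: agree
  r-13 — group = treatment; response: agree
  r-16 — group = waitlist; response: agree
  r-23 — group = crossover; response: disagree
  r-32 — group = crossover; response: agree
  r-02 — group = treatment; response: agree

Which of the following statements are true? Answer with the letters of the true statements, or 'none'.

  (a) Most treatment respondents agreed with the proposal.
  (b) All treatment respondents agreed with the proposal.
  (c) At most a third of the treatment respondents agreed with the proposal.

(a)

|A| = 19, |A ∩ B| = 18, |A ∖ B| = 1.
(a) |A ∩ B| > |A ∖ B|: holds.
(b) A ⊆ B, i.e. every element of A is in B (|A ∖ B| = 0): fails.
(c) |A ∩ B| / |A| ≤ 1/3: fails.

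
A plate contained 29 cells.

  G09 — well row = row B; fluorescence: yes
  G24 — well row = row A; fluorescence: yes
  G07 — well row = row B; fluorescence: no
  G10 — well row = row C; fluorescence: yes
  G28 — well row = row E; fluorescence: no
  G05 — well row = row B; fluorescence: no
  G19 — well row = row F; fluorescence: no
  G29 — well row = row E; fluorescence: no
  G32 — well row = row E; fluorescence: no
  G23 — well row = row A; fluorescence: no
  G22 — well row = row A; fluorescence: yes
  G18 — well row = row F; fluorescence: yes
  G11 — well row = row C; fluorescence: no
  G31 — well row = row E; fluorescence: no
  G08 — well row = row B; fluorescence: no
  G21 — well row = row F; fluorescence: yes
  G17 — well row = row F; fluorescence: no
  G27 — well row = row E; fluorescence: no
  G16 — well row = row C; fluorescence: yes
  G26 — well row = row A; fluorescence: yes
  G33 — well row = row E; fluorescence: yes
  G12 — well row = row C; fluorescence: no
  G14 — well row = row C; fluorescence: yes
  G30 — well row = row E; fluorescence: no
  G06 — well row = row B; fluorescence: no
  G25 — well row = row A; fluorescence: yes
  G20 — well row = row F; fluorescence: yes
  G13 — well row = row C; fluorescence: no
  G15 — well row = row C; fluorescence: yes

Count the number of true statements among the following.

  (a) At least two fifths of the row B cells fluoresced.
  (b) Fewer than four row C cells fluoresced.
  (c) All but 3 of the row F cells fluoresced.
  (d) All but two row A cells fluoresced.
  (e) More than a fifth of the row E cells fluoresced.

(a) row B: |A| = 5, |A ∩ B| = 1; needs |A ∩ B| / |A| ≥ 2/5 — false.
(b) row C: |A| = 7, |A ∩ B| = 4; needs |A ∩ B| < 4 — false.
(c) row F: |A| = 5, |A ∩ B| = 3; needs |A ∖ B| = 3 — false.
(d) row A: |A| = 5, |A ∩ B| = 4; needs |A ∖ B| = 2 — false.
(e) row E: |A| = 7, |A ∩ B| = 1; needs |A ∩ B| / |A| > 1/5 — false.

0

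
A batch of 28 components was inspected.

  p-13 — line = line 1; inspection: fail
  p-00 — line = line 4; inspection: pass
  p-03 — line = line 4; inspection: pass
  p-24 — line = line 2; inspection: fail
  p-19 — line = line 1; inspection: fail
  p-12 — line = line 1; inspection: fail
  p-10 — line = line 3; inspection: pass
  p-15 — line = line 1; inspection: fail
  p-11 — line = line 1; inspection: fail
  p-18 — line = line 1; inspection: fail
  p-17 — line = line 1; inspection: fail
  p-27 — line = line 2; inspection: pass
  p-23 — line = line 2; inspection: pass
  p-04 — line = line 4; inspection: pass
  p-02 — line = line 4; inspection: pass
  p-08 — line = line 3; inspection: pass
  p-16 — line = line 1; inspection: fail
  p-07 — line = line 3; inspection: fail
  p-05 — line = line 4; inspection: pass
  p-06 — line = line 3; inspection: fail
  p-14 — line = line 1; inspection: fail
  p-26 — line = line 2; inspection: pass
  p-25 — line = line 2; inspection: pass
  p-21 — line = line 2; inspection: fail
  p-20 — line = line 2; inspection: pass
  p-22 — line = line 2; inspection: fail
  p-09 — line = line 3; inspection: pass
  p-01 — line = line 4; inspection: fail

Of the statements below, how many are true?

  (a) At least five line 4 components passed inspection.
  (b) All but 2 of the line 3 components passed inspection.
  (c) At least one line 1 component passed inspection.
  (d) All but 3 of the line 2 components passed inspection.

(a) line 4: |A| = 6, |A ∩ B| = 5; needs |A ∩ B| ≥ 5 — true.
(b) line 3: |A| = 5, |A ∩ B| = 3; needs |A ∖ B| = 2 — true.
(c) line 1: |A| = 9, |A ∩ B| = 0; needs A ∩ B ≠ ∅ (|A ∩ B| ≥ 1) — false.
(d) line 2: |A| = 8, |A ∩ B| = 5; needs |A ∖ B| = 3 — true.

3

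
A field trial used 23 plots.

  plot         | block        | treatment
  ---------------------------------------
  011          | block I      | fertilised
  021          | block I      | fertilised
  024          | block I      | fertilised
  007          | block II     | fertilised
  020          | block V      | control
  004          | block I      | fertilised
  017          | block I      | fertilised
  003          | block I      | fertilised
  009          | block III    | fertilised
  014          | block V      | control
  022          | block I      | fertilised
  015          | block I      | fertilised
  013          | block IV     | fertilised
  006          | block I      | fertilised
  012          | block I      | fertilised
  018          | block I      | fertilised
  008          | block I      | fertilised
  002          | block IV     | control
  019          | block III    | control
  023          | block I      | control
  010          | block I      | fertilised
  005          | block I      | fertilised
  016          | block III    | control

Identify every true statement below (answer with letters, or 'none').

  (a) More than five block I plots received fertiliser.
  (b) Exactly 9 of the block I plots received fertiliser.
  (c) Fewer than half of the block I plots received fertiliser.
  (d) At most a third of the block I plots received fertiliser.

|A| = 15, |A ∩ B| = 14, |A ∖ B| = 1.
(a) |A ∩ B| > 5: holds.
(b) |A ∩ B| = 9: fails.
(c) |A ∩ B| < |A ∖ B|: fails.
(d) |A ∩ B| / |A| ≤ 1/3: fails.

(a)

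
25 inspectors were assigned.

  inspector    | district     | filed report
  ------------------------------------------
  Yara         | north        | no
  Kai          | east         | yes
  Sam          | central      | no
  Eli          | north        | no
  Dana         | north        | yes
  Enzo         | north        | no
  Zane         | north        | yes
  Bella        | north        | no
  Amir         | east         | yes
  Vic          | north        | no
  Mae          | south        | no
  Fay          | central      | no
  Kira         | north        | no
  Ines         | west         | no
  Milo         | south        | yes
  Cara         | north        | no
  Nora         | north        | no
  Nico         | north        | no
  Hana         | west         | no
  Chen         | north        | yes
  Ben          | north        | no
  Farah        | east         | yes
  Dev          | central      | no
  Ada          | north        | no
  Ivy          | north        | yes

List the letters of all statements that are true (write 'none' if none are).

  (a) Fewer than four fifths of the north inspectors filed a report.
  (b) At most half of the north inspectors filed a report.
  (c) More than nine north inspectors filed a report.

(a), (b)

|A| = 15, |A ∩ B| = 4, |A ∖ B| = 11.
(a) |A ∩ B| / |A| < 4/5: holds.
(b) |A ∩ B| ≤ |A ∖ B|: holds.
(c) |A ∩ B| > 9: fails.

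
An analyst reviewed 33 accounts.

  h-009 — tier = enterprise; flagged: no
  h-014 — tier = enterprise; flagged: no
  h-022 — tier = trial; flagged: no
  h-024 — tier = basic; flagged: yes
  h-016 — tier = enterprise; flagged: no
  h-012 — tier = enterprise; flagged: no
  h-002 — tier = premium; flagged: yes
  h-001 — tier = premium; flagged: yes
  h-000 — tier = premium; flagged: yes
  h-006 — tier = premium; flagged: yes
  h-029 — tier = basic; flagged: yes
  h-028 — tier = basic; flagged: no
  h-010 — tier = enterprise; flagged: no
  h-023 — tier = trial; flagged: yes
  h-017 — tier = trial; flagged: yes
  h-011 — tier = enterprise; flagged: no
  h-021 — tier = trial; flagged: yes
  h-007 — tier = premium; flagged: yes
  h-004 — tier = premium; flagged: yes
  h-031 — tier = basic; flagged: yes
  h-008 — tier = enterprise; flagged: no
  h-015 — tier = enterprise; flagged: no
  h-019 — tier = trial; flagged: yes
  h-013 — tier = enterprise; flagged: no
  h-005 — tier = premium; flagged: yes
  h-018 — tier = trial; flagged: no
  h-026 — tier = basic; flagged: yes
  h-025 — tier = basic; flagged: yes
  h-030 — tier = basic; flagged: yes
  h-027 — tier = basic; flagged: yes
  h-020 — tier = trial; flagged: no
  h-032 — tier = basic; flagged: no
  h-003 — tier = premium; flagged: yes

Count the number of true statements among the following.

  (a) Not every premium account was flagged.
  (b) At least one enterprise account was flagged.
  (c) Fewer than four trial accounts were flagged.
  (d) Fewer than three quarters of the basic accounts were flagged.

0

(a) premium: |A| = 8, |A ∩ B| = 8; needs A ⊄ B (|A ∖ B| ≥ 1) — false.
(b) enterprise: |A| = 9, |A ∩ B| = 0; needs A ∩ B ≠ ∅ (|A ∩ B| ≥ 1) — false.
(c) trial: |A| = 7, |A ∩ B| = 4; needs |A ∩ B| < 4 — false.
(d) basic: |A| = 9, |A ∩ B| = 7; needs |A ∩ B| / |A| < 3/4 — false.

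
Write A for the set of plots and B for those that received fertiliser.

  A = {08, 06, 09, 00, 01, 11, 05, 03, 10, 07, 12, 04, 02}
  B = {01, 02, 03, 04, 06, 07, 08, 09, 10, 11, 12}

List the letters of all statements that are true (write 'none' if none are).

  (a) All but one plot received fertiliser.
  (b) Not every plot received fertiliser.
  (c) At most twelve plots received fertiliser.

|A| = 13, |A ∩ B| = 11, |A ∖ B| = 2.
(a) |A ∖ B| = 1: fails.
(b) A ⊄ B (|A ∖ B| ≥ 1): holds.
(c) |A ∩ B| ≤ 12: holds.

(b), (c)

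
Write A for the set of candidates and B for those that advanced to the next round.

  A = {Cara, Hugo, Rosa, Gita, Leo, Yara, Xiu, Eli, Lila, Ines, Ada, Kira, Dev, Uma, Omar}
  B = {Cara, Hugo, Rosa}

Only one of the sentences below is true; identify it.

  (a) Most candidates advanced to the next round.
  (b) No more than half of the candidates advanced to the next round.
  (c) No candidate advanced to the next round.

|A| = 15, |A ∩ B| = 3, |A ∖ B| = 12.
(a) requires |A ∩ B| > |A ∖ B|: false.
(b) requires |A ∩ B| ≤ |A ∖ B|: true.
(c) requires A ∩ B = ∅ (|A ∩ B| = 0): false.

(b)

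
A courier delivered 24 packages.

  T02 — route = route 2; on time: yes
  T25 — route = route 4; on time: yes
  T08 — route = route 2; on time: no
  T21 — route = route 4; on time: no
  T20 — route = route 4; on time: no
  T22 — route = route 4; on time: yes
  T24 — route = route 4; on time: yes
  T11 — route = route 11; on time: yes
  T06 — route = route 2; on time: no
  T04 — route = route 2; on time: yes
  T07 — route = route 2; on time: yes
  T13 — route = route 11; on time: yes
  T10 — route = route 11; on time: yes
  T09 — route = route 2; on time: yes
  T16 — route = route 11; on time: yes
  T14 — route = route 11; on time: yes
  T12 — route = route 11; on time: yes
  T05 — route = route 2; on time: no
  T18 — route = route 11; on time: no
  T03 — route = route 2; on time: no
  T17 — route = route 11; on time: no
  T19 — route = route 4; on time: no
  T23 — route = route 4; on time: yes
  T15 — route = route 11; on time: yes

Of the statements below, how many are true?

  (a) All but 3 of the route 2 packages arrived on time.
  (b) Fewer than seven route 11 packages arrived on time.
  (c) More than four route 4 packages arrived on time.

0

(a) route 2: |A| = 8, |A ∩ B| = 4; needs |A ∖ B| = 3 — false.
(b) route 11: |A| = 9, |A ∩ B| = 7; needs |A ∩ B| < 7 — false.
(c) route 4: |A| = 7, |A ∩ B| = 4; needs |A ∩ B| > 4 — false.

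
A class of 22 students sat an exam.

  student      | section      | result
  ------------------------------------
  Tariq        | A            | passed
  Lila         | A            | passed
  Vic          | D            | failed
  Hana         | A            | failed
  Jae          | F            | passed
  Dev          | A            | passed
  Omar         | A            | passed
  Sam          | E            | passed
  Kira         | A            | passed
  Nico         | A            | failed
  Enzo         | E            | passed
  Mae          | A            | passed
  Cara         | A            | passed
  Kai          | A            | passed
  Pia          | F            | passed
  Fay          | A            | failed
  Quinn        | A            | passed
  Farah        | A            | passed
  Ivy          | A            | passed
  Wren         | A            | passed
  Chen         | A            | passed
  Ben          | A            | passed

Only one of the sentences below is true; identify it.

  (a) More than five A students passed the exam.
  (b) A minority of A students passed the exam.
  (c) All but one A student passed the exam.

(a)

|A| = 17, |A ∩ B| = 14, |A ∖ B| = 3.
(a) requires |A ∩ B| > 5: true.
(b) requires |A ∩ B| < |A ∖ B|: false.
(c) requires |A ∖ B| = 1: false.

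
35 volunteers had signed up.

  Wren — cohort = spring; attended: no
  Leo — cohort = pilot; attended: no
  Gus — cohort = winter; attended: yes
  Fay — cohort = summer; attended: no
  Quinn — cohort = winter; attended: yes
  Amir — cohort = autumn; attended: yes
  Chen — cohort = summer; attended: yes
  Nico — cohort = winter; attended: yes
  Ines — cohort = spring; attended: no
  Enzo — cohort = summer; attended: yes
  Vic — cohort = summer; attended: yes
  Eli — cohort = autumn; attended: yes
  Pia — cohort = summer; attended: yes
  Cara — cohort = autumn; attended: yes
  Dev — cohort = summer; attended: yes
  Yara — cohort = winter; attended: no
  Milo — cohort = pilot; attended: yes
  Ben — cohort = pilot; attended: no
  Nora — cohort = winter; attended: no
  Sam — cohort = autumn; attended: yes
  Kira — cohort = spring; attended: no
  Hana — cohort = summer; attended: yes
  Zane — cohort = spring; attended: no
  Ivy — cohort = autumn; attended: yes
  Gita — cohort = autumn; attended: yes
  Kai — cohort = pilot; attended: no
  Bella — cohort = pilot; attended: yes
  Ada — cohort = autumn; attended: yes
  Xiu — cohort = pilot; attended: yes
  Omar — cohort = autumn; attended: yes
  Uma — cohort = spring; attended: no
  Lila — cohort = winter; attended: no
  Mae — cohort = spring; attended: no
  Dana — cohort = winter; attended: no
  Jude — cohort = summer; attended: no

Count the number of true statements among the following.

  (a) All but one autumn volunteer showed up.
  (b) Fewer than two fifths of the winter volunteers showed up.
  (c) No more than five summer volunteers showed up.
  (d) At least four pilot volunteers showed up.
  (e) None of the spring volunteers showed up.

1

(a) autumn: |A| = 8, |A ∩ B| = 8; needs |A ∖ B| = 1 — false.
(b) winter: |A| = 7, |A ∩ B| = 3; needs |A ∩ B| / |A| < 2/5 — false.
(c) summer: |A| = 8, |A ∩ B| = 6; needs |A ∩ B| ≤ 5 — false.
(d) pilot: |A| = 6, |A ∩ B| = 3; needs |A ∩ B| ≥ 4 — false.
(e) spring: |A| = 6, |A ∩ B| = 0; needs A ∩ B = ∅ (|A ∩ B| = 0) — true.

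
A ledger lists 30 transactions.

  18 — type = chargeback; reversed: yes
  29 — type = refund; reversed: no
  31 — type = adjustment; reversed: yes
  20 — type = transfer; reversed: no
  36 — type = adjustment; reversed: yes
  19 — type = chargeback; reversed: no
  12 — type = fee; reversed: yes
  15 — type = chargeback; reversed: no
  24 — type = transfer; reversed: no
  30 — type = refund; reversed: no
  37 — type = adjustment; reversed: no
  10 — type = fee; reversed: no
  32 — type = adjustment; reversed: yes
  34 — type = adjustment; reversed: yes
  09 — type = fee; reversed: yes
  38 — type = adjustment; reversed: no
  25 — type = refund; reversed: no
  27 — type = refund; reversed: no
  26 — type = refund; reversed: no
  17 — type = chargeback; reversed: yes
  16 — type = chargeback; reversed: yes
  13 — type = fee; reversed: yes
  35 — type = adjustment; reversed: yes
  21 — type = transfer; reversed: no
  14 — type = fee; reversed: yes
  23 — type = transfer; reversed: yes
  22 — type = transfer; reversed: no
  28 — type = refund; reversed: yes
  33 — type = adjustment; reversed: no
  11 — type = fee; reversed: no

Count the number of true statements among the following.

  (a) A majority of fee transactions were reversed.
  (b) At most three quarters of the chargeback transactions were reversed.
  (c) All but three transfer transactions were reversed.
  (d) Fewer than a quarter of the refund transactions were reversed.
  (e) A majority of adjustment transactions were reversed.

(a) fee: |A| = 6, |A ∩ B| = 4; needs |A ∩ B| > |A ∖ B| — true.
(b) chargeback: |A| = 5, |A ∩ B| = 3; needs |A ∩ B| / |A| ≤ 3/4 — true.
(c) transfer: |A| = 5, |A ∩ B| = 1; needs |A ∖ B| = 3 — false.
(d) refund: |A| = 6, |A ∩ B| = 1; needs |A ∩ B| / |A| < 1/4 — true.
(e) adjustment: |A| = 8, |A ∩ B| = 5; needs |A ∩ B| > |A ∖ B| — true.

4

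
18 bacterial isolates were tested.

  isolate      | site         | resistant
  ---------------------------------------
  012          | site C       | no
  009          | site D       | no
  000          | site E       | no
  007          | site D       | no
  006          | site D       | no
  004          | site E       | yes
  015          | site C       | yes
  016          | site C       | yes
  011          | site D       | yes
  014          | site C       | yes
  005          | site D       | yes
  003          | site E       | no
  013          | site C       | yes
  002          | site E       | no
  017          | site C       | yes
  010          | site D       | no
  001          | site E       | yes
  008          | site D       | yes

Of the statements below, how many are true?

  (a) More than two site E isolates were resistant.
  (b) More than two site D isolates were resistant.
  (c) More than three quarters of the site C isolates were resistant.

(a) site E: |A| = 5, |A ∩ B| = 2; needs |A ∩ B| > 2 — false.
(b) site D: |A| = 7, |A ∩ B| = 3; needs |A ∩ B| > 2 — true.
(c) site C: |A| = 6, |A ∩ B| = 5; needs |A ∩ B| / |A| > 3/4 — true.

2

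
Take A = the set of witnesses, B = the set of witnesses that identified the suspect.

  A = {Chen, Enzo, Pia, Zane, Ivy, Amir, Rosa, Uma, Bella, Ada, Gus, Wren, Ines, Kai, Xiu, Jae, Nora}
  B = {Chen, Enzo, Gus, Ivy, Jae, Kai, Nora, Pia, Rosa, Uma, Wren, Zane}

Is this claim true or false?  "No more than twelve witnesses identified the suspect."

True

'No more than twelve witnesses identified the suspect' holds iff |A ∩ B| ≤ 12.
|A| = 17, |A ∩ B| = 12, |A ∖ B| = 5.
|A ∩ B| = 12, so the statement is true.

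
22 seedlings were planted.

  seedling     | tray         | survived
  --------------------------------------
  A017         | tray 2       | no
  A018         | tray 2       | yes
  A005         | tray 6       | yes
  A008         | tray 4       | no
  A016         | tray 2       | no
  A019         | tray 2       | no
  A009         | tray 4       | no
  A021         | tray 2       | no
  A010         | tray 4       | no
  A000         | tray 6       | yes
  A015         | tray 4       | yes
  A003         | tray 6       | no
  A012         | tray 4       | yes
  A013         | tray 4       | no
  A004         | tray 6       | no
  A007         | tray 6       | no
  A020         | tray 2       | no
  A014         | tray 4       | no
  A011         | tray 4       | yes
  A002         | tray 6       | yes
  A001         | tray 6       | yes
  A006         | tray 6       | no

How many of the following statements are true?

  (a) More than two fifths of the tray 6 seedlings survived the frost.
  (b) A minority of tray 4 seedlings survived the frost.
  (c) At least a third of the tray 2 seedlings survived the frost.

2

(a) tray 6: |A| = 8, |A ∩ B| = 4; needs |A ∩ B| / |A| > 2/5 — true.
(b) tray 4: |A| = 8, |A ∩ B| = 3; needs |A ∩ B| < |A ∖ B| — true.
(c) tray 2: |A| = 6, |A ∩ B| = 1; needs |A ∩ B| / |A| ≥ 1/3 — false.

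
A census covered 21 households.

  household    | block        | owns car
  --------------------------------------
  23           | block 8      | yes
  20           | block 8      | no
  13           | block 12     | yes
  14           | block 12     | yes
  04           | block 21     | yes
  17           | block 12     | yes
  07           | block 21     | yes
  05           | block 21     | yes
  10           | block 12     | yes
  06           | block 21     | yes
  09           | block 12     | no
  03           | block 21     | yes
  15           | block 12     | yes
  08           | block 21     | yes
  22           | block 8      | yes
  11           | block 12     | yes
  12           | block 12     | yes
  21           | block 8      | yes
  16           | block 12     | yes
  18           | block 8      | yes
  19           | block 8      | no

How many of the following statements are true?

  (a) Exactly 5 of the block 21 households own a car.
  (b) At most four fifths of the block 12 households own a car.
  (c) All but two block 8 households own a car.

(a) block 21: |A| = 6, |A ∩ B| = 6; needs |A ∩ B| = 5 — false.
(b) block 12: |A| = 9, |A ∩ B| = 8; needs |A ∩ B| / |A| ≤ 4/5 — false.
(c) block 8: |A| = 6, |A ∩ B| = 4; needs |A ∖ B| = 2 — true.

1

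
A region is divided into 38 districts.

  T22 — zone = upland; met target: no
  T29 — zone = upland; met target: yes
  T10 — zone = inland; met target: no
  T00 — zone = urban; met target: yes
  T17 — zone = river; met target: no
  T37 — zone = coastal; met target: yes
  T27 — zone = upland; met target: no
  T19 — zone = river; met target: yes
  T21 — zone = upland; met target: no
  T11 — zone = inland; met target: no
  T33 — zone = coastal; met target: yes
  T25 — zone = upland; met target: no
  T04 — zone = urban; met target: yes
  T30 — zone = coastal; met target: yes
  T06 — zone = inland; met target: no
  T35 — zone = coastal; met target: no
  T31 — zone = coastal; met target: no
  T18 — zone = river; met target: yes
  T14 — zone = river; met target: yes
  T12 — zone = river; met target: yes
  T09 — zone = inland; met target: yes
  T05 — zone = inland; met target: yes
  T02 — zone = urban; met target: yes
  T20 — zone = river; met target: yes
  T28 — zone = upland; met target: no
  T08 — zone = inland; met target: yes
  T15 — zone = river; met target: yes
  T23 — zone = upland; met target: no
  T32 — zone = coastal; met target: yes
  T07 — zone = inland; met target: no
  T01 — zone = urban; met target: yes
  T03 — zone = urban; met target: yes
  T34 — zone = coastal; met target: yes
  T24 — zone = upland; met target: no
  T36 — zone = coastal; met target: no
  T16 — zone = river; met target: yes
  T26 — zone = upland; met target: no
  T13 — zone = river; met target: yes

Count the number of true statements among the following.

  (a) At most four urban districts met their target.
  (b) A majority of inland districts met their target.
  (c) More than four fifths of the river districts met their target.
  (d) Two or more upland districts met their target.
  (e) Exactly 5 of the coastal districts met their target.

(a) urban: |A| = 5, |A ∩ B| = 5; needs |A ∩ B| ≤ 4 — false.
(b) inland: |A| = 7, |A ∩ B| = 3; needs |A ∩ B| > |A ∖ B| — false.
(c) river: |A| = 9, |A ∩ B| = 8; needs |A ∩ B| / |A| > 4/5 — true.
(d) upland: |A| = 9, |A ∩ B| = 1; needs |A ∩ B| ≥ 2 — false.
(e) coastal: |A| = 8, |A ∩ B| = 5; needs |A ∩ B| = 5 — true.

2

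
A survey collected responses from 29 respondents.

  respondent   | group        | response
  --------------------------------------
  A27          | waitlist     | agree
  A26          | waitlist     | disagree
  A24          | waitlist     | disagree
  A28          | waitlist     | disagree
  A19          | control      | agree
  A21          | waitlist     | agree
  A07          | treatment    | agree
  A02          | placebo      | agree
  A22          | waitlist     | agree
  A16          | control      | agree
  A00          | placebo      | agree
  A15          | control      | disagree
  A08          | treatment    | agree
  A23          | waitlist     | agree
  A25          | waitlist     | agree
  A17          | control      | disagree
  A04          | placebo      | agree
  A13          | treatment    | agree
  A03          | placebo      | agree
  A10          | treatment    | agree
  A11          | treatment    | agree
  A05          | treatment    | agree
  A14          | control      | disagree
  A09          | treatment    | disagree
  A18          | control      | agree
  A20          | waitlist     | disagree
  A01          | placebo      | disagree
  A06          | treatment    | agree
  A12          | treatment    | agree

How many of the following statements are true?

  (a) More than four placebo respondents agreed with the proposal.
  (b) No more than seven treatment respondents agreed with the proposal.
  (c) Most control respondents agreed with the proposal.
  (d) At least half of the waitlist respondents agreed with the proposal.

1

(a) placebo: |A| = 5, |A ∩ B| = 4; needs |A ∩ B| > 4 — false.
(b) treatment: |A| = 9, |A ∩ B| = 8; needs |A ∩ B| ≤ 7 — false.
(c) control: |A| = 6, |A ∩ B| = 3; needs |A ∩ B| > |A ∖ B| — false.
(d) waitlist: |A| = 9, |A ∩ B| = 5; needs |A ∩ B| ≥ |A ∖ B| — true.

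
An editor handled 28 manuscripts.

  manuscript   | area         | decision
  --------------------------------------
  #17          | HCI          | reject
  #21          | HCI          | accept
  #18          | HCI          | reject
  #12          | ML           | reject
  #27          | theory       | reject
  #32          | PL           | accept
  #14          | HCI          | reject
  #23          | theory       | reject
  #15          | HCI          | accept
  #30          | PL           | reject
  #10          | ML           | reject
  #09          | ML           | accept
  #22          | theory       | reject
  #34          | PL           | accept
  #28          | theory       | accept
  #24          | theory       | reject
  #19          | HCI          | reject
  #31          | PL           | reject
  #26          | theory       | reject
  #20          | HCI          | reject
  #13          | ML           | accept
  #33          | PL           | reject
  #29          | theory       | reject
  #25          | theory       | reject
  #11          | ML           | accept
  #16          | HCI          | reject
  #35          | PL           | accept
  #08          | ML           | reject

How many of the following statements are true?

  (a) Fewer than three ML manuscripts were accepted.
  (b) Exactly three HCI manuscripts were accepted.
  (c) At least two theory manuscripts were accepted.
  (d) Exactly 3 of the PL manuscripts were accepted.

(a) ML: |A| = 6, |A ∩ B| = 3; needs |A ∩ B| < 3 — false.
(b) HCI: |A| = 8, |A ∩ B| = 2; needs |A ∩ B| = 3 — false.
(c) theory: |A| = 8, |A ∩ B| = 1; needs |A ∩ B| ≥ 2 — false.
(d) PL: |A| = 6, |A ∩ B| = 3; needs |A ∩ B| = 3 — true.

1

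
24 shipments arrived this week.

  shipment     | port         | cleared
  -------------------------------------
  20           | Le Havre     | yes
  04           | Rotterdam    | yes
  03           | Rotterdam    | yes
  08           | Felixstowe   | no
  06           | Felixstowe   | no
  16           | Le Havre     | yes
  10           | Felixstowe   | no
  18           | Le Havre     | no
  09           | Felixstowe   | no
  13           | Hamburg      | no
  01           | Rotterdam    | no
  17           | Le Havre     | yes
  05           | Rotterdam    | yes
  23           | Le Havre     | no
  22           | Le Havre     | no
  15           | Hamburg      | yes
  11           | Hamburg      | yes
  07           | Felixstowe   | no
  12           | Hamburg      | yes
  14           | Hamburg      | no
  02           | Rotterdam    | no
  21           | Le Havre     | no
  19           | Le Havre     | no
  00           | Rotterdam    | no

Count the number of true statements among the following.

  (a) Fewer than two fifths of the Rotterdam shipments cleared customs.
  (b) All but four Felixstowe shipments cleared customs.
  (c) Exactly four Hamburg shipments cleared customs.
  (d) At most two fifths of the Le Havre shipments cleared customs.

(a) Rotterdam: |A| = 6, |A ∩ B| = 3; needs |A ∩ B| / |A| < 2/5 — false.
(b) Felixstowe: |A| = 5, |A ∩ B| = 0; needs |A ∖ B| = 4 — false.
(c) Hamburg: |A| = 5, |A ∩ B| = 3; needs |A ∩ B| = 4 — false.
(d) Le Havre: |A| = 8, |A ∩ B| = 3; needs |A ∩ B| / |A| ≤ 2/5 — true.

1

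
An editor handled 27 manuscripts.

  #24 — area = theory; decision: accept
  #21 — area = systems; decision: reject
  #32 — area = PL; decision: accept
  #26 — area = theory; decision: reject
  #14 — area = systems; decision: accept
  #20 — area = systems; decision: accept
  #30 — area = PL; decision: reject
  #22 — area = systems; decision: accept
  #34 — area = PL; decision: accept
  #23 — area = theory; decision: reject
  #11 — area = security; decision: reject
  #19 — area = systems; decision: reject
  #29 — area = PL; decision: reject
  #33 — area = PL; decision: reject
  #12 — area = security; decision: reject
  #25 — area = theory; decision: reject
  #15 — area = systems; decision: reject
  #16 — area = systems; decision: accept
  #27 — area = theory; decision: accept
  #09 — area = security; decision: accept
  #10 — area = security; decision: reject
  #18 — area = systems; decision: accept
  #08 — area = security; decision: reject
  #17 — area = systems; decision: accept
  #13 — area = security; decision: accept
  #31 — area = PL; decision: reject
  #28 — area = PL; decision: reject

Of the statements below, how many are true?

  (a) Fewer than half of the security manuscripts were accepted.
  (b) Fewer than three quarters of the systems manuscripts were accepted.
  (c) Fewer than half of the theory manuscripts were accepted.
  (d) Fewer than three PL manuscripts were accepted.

4

(a) security: |A| = 6, |A ∩ B| = 2; needs |A ∩ B| < |A ∖ B| — true.
(b) systems: |A| = 9, |A ∩ B| = 6; needs |A ∩ B| / |A| < 3/4 — true.
(c) theory: |A| = 5, |A ∩ B| = 2; needs |A ∩ B| < |A ∖ B| — true.
(d) PL: |A| = 7, |A ∩ B| = 2; needs |A ∩ B| < 3 — true.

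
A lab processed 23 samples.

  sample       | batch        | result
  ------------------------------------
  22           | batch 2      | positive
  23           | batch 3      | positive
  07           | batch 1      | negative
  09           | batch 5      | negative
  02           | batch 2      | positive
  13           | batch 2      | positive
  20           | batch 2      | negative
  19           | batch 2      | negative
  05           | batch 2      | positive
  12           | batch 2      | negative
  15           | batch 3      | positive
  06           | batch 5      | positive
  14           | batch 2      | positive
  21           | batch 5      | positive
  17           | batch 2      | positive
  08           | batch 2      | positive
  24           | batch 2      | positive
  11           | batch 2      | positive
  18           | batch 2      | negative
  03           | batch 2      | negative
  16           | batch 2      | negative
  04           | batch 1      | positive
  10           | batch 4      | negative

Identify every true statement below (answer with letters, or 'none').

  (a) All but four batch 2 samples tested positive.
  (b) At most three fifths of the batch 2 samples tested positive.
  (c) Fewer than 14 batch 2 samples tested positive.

(b), (c)

|A| = 15, |A ∩ B| = 9, |A ∖ B| = 6.
(a) |A ∖ B| = 4: fails.
(b) |A ∩ B| / |A| ≤ 3/5: holds.
(c) |A ∩ B| < 14: holds.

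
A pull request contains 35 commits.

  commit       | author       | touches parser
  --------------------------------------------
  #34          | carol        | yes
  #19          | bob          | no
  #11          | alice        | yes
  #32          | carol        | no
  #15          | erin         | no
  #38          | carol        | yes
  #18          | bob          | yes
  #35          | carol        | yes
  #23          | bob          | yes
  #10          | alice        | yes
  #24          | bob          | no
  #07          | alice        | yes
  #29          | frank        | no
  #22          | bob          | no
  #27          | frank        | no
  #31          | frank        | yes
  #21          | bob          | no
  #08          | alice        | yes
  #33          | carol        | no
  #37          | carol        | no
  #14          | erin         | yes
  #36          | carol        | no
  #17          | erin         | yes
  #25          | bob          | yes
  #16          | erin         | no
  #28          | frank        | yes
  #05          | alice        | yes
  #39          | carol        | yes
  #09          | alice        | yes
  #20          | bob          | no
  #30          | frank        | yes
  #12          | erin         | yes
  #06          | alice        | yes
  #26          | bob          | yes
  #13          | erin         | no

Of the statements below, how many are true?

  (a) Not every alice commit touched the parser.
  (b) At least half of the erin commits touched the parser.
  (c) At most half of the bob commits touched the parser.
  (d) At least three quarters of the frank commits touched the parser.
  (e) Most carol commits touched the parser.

2

(a) alice: |A| = 7, |A ∩ B| = 7; needs A ⊄ B (|A ∖ B| ≥ 1) — false.
(b) erin: |A| = 6, |A ∩ B| = 3; needs |A ∩ B| ≥ |A ∖ B| — true.
(c) bob: |A| = 9, |A ∩ B| = 4; needs |A ∩ B| ≤ |A ∖ B| — true.
(d) frank: |A| = 5, |A ∩ B| = 3; needs |A ∩ B| / |A| ≥ 3/4 — false.
(e) carol: |A| = 8, |A ∩ B| = 4; needs |A ∩ B| > |A ∖ B| — false.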